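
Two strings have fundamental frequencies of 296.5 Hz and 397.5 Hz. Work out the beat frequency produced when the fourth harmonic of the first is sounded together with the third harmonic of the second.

6.5 Hz

Fourth harmonic of the first: 4·296.5 = 1186.0 Hz.
Third harmonic of the second: 3·397.5 = 1192.5 Hz.
f_beat = |1186.0 − 1192.5| = 6.5 Hz.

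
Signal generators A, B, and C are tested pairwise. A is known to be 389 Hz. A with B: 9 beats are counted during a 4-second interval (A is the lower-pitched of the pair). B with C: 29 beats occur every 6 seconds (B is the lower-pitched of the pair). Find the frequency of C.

A–B: Beat frequency = 9/4 = 2.25 Hz.
B is above A, so f_B = 389 + 2.25 = 391.25 Hz.
B–C: Beat frequency = 29/6 = 4.8333 Hz.
C is above B, so f_C = 391.25 + 4.8333 = 396.0833 Hz.

396.0833 Hz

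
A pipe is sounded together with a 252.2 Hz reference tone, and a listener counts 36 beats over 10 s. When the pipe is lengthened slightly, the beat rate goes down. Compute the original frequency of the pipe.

255.8 Hz

Beat frequency = 36/10 = 3.6 Hz.
|f − 252.2| = 3.6, so the pipe was at either 248.6 Hz or 255.8 Hz.
A longer pipe has a lower fundamental; the adjustment lowers the pipe's frequency.
The beat rate fell, so the adjustment moved the pipe toward 252.2 Hz — it must have started above the reference.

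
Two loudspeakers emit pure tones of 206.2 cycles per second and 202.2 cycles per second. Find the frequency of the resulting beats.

4 Hz

f_beat = |f₁ − f₂|.
|206.2 − 202.2| = 4 Hz.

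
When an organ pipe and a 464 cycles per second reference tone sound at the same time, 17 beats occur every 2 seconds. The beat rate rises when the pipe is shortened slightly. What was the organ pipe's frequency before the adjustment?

472.5 Hz

Beat frequency = 17/2 = 8.5 Hz.
|f − 464| = 8.5, so the organ pipe was at either 455.5 Hz or 472.5 Hz.
A shorter pipe has a higher fundamental; the adjustment raises the organ pipe's frequency.
The beat rate rose, so the adjustment moved the organ pipe further from 464 Hz — it was already above the reference.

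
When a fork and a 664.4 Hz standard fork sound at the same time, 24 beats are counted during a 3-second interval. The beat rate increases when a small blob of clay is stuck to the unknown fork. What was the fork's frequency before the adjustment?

656.4 Hz

Beat frequency = 24/3 = 8 Hz.
|f − 664.4| = 8, so the fork was at either 656.4 Hz or 672.4 Hz.
Adding mass to a fork lowers its frequency; the adjustment lowers the fork's frequency.
The beat rate rose, so the adjustment moved the fork further from 664.4 Hz — it was already below the reference.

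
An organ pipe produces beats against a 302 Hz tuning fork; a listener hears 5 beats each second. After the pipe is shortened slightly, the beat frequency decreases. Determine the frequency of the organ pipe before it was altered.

|f − 302| = 5, so the organ pipe was at either 297 Hz or 307 Hz.
A shorter pipe has a higher fundamental; the adjustment raises the organ pipe's frequency.
The beat rate fell, so the adjustment moved the organ pipe toward 302 Hz — it must have started below the reference.

297 Hz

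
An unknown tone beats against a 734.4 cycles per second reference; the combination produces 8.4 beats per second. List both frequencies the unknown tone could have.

726 Hz or 742.8 Hz

|f − 734.4| = 8.4, so f = 734.4 ± 8.4.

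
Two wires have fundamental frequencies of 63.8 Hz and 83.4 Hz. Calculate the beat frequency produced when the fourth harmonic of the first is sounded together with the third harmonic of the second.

Fourth harmonic of the first: 4·63.8 = 255.2 Hz.
Third harmonic of the second: 3·83.4 = 250.2 Hz.
f_beat = |255.2 − 250.2| = 5.0 Hz.

5.0 Hz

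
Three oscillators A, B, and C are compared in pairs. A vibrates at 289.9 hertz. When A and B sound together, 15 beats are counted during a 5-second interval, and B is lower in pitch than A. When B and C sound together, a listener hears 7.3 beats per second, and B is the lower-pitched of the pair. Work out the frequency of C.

A–B: Beat frequency = 15/5 = 3 Hz.
B is below A, so f_B = 289.9 − 3 = 286.9 Hz.
C is above B, so f_C = 286.9 + 7.3 = 294.2 Hz.

294.2 Hz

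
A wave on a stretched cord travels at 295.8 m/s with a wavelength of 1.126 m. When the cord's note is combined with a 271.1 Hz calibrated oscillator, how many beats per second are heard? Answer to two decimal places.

Source frequency f = v/λ = 295.8/1.126 = 262.6998 Hz.
f_beat = |262.6998 − 271.1| = 8.40 Hz.

8.40 Hz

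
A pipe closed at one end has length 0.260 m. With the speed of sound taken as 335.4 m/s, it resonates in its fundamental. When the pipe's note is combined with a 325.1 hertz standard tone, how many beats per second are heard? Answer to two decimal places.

Closed pipe (odd harmonics): f_n = n·v/(4L) = 1·335.4/(4·0.260) = 322.5000 Hz.
f_beat = |322.5000 − 325.1| = 2.60 Hz.

2.60 Hz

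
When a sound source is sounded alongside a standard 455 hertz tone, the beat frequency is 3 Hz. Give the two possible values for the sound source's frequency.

452 Hz or 458 Hz

|f − 455| = 3, so f = 455 ± 3.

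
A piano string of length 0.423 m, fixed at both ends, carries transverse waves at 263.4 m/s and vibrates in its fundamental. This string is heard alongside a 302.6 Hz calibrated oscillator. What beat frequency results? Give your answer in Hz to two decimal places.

For a string fixed at both ends, f_n = n·v/(2L) = 1·263.4/(2·0.423) = 311.3475 Hz.
f_beat = |311.3475 − 302.6| = 8.75 Hz.

8.75 Hz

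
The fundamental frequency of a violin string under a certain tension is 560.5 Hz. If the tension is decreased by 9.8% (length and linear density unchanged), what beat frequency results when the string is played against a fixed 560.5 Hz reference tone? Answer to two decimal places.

28.17 Hz

For a string, f ∝ √T, so the new frequency is 560.5·√0.902 = 532.3275 Hz.
f_beat = |532.3275 − 560.5| = 28.17 Hz.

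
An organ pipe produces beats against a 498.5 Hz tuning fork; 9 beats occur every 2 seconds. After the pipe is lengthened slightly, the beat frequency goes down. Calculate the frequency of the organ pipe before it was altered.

503 Hz

Beat frequency = 9/2 = 4.5 Hz.
|f − 498.5| = 4.5, so the organ pipe was at either 494 Hz or 503 Hz.
A longer pipe has a lower fundamental; the adjustment lowers the organ pipe's frequency.
The beat rate fell, so the adjustment moved the organ pipe toward 498.5 Hz — it must have started above the reference.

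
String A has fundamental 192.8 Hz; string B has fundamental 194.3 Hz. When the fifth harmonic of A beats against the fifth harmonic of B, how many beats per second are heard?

Fifth harmonic of the first: 5·192.8 = 964.0 Hz.
Fifth harmonic of the second: 5·194.3 = 971.5 Hz.
f_beat = |964.0 − 971.5| = 7.5 Hz.

7.5 Hz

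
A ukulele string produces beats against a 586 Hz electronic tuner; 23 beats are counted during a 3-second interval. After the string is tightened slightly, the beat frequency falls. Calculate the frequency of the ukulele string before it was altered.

578.3333 Hz

Beat frequency = 23/3 = 7.6667 Hz.
|f − 586| = 7.6667, so the ukulele string was at either 578.3333 Hz or 593.6667 Hz.
Increasing tension raises a string's frequency; the adjustment raises the ukulele string's frequency.
The beat rate fell, so the adjustment moved the ukulele string toward 586 Hz — it must have started below the reference.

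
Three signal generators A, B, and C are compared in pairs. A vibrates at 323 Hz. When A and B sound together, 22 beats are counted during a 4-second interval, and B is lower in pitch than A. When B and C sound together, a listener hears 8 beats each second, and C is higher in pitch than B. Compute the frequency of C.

325.5 Hz

A–B: Beat frequency = 22/4 = 5.5 Hz.
B is below A, so f_B = 323 − 5.5 = 317.5 Hz.
C is above B, so f_C = 317.5 + 8 = 325.5 Hz.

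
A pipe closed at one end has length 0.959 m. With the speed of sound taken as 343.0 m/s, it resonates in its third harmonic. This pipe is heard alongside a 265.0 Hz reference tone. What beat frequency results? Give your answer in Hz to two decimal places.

3.25 Hz

Closed pipe (odd harmonics): f_n = n·v/(4L) = 3·343.0/(4·0.959) = 268.2482 Hz.
f_beat = |268.2482 − 265.0| = 3.25 Hz.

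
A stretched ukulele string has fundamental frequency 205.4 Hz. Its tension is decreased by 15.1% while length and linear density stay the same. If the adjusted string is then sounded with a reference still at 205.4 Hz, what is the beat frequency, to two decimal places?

For a string, f ∝ √T, so the new frequency is 205.4·√0.849 = 189.2580 Hz.
f_beat = |189.2580 − 205.4| = 16.14 Hz.

16.14 Hz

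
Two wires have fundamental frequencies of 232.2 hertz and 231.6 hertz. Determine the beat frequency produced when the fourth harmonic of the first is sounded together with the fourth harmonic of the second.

2.4 Hz

Fourth harmonic of the first: 4·232.2 = 928.8 Hz.
Fourth harmonic of the second: 4·231.6 = 926.4 Hz.
f_beat = |928.8 − 926.4| = 2.4 Hz.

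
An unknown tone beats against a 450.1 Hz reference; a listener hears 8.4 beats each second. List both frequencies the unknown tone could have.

441.7 Hz or 458.5 Hz

|f − 450.1| = 8.4, so f = 450.1 ± 8.4.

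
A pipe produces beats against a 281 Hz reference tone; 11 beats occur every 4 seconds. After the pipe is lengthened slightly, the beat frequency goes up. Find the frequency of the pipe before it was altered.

278.25 Hz

Beat frequency = 11/4 = 2.75 Hz.
|f − 281| = 2.75, so the pipe was at either 278.25 Hz or 283.75 Hz.
A longer pipe has a lower fundamental; the adjustment lowers the pipe's frequency.
The beat rate rose, so the adjustment moved the pipe further from 281 Hz — it was already below the reference.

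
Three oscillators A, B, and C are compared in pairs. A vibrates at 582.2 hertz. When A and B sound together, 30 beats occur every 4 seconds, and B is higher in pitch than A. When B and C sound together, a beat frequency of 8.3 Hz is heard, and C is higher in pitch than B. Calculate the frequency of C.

598 Hz

A–B: Beat frequency = 30/4 = 7.5 Hz.
B is above A, so f_B = 582.2 + 7.5 = 589.7 Hz.
C is above B, so f_C = 589.7 + 8.3 = 598 Hz.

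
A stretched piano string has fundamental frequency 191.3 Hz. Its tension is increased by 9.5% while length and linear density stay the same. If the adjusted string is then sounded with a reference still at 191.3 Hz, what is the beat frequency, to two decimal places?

8.88 Hz

For a string, f ∝ √T, so the new frequency is 191.3·√1.095 = 200.1806 Hz.
f_beat = |200.1806 − 191.3| = 8.88 Hz.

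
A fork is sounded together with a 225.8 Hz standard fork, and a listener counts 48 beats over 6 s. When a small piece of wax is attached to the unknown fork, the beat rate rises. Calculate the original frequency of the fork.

Beat frequency = 48/6 = 8 Hz.
|f − 225.8| = 8, so the fork was at either 217.8 Hz or 233.8 Hz.
Loading a fork with wax lowers its frequency; the adjustment lowers the fork's frequency.
The beat rate rose, so the adjustment moved the fork further from 225.8 Hz — it was already below the reference.

217.8 Hz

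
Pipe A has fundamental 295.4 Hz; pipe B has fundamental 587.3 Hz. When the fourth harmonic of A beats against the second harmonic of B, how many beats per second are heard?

Fourth harmonic of the first: 4·295.4 = 1181.6 Hz.
Second harmonic of the second: 2·587.3 = 1174.6 Hz.
f_beat = |1181.6 − 1174.6| = 7.0 Hz.

7.0 Hz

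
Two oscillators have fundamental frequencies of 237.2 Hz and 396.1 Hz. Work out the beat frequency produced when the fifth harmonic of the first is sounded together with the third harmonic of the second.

Fifth harmonic of the first: 5·237.2 = 1186.0 Hz.
Third harmonic of the second: 3·396.1 = 1188.3 Hz.
f_beat = |1186.0 − 1188.3| = 2.3 Hz.

2.3 Hz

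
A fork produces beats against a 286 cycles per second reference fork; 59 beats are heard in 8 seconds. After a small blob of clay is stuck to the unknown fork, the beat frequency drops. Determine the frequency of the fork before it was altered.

293.375 Hz

Beat frequency = 59/8 = 7.375 Hz.
|f − 286| = 7.375, so the fork was at either 278.625 Hz or 293.375 Hz.
Adding mass to a fork lowers its frequency; the adjustment lowers the fork's frequency.
The beat rate fell, so the adjustment moved the fork toward 286 Hz — it must have started above the reference.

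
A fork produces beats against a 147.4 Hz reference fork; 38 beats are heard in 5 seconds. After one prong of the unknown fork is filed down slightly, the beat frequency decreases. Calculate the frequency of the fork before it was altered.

139.8 Hz

Beat frequency = 38/5 = 7.6 Hz.
|f − 147.4| = 7.6, so the fork was at either 139.8 Hz or 155 Hz.
Filing a prong removes mass and raises the fork's frequency; the adjustment raises the fork's frequency.
The beat rate fell, so the adjustment moved the fork toward 147.4 Hz — it must have started below the reference.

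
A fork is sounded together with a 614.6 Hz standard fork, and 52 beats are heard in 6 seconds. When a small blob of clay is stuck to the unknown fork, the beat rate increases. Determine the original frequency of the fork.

Beat frequency = 52/6 = 8.6667 Hz.
|f − 614.6| = 8.6667, so the fork was at either 605.9333 Hz or 623.2667 Hz.
Adding mass to a fork lowers its frequency; the adjustment lowers the fork's frequency.
The beat rate rose, so the adjustment moved the fork further from 614.6 Hz — it was already below the reference.

605.9333 Hz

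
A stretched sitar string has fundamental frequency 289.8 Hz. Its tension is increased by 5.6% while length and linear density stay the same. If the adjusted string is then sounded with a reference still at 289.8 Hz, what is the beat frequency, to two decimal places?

8.00 Hz

For a string, f ∝ √T, so the new frequency is 289.8·√1.056 = 297.8039 Hz.
f_beat = |297.8039 − 289.8| = 8.00 Hz.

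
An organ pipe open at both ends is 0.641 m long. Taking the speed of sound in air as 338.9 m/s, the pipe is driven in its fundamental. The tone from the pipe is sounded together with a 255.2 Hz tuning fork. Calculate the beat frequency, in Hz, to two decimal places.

9.15 Hz

Open pipe: f_n = n·v/(2L) = 1·338.9/(2·0.641) = 264.3526 Hz.
f_beat = |264.3526 − 255.2| = 9.15 Hz.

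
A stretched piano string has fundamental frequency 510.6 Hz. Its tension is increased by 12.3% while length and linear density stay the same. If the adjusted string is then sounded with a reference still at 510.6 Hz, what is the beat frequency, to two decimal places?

For a string, f ∝ √T, so the new frequency is 510.6·√1.123 = 541.0915 Hz.
f_beat = |541.0915 − 510.6| = 30.49 Hz.

30.49 Hz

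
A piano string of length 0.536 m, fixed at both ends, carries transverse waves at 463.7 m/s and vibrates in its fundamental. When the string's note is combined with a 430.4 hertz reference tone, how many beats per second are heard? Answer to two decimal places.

2.16 Hz

For a string fixed at both ends, f_n = n·v/(2L) = 1·463.7/(2·0.536) = 432.5560 Hz.
f_beat = |432.5560 − 430.4| = 2.16 Hz.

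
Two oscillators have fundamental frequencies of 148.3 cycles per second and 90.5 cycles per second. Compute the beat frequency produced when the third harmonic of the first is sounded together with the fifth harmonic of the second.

7.6 Hz

Third harmonic of the first: 3·148.3 = 444.9 Hz.
Fifth harmonic of the second: 5·90.5 = 452.5 Hz.
f_beat = |444.9 − 452.5| = 7.6 Hz.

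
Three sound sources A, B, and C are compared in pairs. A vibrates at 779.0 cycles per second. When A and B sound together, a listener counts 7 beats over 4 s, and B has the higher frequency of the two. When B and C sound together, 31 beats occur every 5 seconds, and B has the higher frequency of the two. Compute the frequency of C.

774.55 Hz

A–B: Beat frequency = 7/4 = 1.75 Hz.
B is above A, so f_B = 779.0 + 1.75 = 780.75 Hz.
B–C: Beat frequency = 31/5 = 6.2 Hz.
C is below B, so f_C = 780.75 − 6.2 = 774.55 Hz.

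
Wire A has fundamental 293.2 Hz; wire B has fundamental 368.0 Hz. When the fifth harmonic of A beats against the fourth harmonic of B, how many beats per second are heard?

6.0 Hz

Fifth harmonic of the first: 5·293.2 = 1466.0 Hz.
Fourth harmonic of the second: 4·368.0 = 1472.0 Hz.
f_beat = |1466.0 − 1472.0| = 6.0 Hz.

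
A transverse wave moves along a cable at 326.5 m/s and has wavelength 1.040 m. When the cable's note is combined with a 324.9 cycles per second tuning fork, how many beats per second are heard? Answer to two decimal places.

10.96 Hz

Source frequency f = v/λ = 326.5/1.040 = 313.9423 Hz.
f_beat = |313.9423 − 324.9| = 10.96 Hz.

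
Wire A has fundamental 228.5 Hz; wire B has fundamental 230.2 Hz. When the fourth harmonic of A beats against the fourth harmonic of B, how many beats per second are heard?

6.8 Hz

Fourth harmonic of the first: 4·228.5 = 914.0 Hz.
Fourth harmonic of the second: 4·230.2 = 920.8 Hz.
f_beat = |914.0 − 920.8| = 6.8 Hz.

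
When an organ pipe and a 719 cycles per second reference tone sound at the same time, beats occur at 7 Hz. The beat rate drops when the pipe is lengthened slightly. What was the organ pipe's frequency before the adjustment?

|f − 719| = 7, so the organ pipe was at either 712 Hz or 726 Hz.
A longer pipe has a lower fundamental; the adjustment lowers the organ pipe's frequency.
The beat rate fell, so the adjustment moved the organ pipe toward 719 Hz — it must have started above the reference.

726 Hz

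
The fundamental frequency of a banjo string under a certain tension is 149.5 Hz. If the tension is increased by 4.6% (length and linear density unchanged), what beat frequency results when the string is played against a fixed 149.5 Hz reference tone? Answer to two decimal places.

3.40 Hz

For a string, f ∝ √T, so the new frequency is 149.5·√1.046 = 152.8998 Hz.
f_beat = |152.8998 − 149.5| = 3.40 Hz.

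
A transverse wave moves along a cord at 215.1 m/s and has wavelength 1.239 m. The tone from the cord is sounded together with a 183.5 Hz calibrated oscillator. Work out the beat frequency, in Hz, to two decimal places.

Source frequency f = v/λ = 215.1/1.239 = 173.6077 Hz.
f_beat = |173.6077 − 183.5| = 9.89 Hz.

9.89 Hz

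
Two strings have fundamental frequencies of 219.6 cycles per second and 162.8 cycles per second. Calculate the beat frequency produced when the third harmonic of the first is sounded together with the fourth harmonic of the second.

7.6 Hz

Third harmonic of the first: 3·219.6 = 658.8 Hz.
Fourth harmonic of the second: 4·162.8 = 651.2 Hz.
f_beat = |658.8 − 651.2| = 7.6 Hz.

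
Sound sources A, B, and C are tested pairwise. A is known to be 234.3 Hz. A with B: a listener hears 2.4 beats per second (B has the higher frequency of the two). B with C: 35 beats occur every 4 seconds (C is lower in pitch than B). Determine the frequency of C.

227.95 Hz

B is above A, so f_B = 234.3 + 2.4 = 236.7 Hz.
B–C: Beat frequency = 35/4 = 8.75 Hz.
C is below B, so f_C = 236.7 − 8.75 = 227.95 Hz.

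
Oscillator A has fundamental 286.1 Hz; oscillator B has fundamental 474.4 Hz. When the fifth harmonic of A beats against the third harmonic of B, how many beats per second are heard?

Fifth harmonic of the first: 5·286.1 = 1430.5 Hz.
Third harmonic of the second: 3·474.4 = 1423.2 Hz.
f_beat = |1430.5 − 1423.2| = 7.3 Hz.

7.3 Hz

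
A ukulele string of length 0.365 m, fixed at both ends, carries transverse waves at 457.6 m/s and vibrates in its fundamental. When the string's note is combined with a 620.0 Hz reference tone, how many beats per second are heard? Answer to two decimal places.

6.85 Hz

For a string fixed at both ends, f_n = n·v/(2L) = 1·457.6/(2·0.365) = 626.8493 Hz.
f_beat = |626.8493 − 620.0| = 6.85 Hz.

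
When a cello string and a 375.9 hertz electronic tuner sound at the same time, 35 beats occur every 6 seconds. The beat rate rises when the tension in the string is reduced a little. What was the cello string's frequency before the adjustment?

Beat frequency = 35/6 = 5.8333 Hz.
|f − 375.9| = 5.8333, so the cello string was at either 370.0667 Hz or 381.7333 Hz.
Lower tension means lower frequency; the adjustment lowers the cello string's frequency.
The beat rate rose, so the adjustment moved the cello string further from 375.9 Hz — it was already below the reference.

370.0667 Hz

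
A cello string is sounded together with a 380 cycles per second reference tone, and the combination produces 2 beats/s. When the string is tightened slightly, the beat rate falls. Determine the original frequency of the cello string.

|f − 380| = 2, so the cello string was at either 378 Hz or 382 Hz.
Increasing tension raises a string's frequency; the adjustment raises the cello string's frequency.
The beat rate fell, so the adjustment moved the cello string toward 380 Hz — it must have started below the reference.

378 Hz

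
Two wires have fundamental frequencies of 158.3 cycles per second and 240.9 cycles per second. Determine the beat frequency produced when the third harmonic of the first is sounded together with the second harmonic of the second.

Third harmonic of the first: 3·158.3 = 474.9 Hz.
Second harmonic of the second: 2·240.9 = 481.8 Hz.
f_beat = |474.9 − 481.8| = 6.9 Hz.

6.9 Hz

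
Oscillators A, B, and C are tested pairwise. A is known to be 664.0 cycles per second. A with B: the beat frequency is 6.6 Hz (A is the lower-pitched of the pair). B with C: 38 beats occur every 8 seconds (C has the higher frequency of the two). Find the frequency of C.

675.35 Hz

B is above A, so f_B = 664.0 + 6.6 = 670.6 Hz.
B–C: Beat frequency = 38/8 = 4.75 Hz.
C is above B, so f_C = 670.6 + 4.75 = 675.35 Hz.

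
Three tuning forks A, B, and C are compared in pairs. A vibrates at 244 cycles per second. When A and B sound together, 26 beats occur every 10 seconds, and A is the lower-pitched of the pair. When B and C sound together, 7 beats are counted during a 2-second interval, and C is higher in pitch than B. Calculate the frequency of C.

250.1 Hz

A–B: Beat frequency = 26/10 = 2.6 Hz.
B is above A, so f_B = 244 + 2.6 = 246.6 Hz.
B–C: Beat frequency = 7/2 = 3.5 Hz.
C is above B, so f_C = 246.6 + 3.5 = 250.1 Hz.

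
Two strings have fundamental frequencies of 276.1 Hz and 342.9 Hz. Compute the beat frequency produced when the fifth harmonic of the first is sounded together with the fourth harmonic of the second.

Fifth harmonic of the first: 5·276.1 = 1380.5 Hz.
Fourth harmonic of the second: 4·342.9 = 1371.6 Hz.
f_beat = |1380.5 − 1371.6| = 8.9 Hz.

8.9 Hz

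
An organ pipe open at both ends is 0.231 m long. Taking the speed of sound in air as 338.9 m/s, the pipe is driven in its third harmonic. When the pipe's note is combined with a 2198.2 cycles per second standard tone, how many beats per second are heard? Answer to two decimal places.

Open pipe: f_n = n·v/(2L) = 3·338.9/(2·0.231) = 2200.6494 Hz.
f_beat = |2200.6494 − 2198.2| = 2.45 Hz.

2.45 Hz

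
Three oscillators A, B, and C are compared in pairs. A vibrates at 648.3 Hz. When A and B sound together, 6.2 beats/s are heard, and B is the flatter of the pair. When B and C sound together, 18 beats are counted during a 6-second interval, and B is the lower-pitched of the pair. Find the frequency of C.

B is below A, so f_B = 648.3 − 6.2 = 642.1 Hz.
B–C: Beat frequency = 18/6 = 3 Hz.
C is above B, so f_C = 642.1 + 3 = 645.1 Hz.

645.1 Hz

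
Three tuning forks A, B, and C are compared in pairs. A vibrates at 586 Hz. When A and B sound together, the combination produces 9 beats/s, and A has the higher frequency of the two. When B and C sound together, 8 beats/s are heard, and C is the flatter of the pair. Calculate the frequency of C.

569 Hz

B is below A, so f_B = 586 − 9 = 577 Hz.
C is below B, so f_C = 577 − 8 = 569 Hz.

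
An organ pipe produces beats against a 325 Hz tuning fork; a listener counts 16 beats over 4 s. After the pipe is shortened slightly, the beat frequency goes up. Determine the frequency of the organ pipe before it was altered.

Beat frequency = 16/4 = 4 Hz.
|f − 325| = 4, so the organ pipe was at either 321 Hz or 329 Hz.
A shorter pipe has a higher fundamental; the adjustment raises the organ pipe's frequency.
The beat rate rose, so the adjustment moved the organ pipe further from 325 Hz — it was already above the reference.

329 Hz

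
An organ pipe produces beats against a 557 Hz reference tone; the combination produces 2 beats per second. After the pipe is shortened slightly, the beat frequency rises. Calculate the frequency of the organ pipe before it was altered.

|f − 557| = 2, so the organ pipe was at either 555 Hz or 559 Hz.
A shorter pipe has a higher fundamental; the adjustment raises the organ pipe's frequency.
The beat rate rose, so the adjustment moved the organ pipe further from 557 Hz — it was already above the reference.

559 Hz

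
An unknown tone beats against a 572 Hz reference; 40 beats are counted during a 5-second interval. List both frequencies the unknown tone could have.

Beat frequency = 40/5 = 8 Hz.
|f − 572| = 8, so f = 572 ± 8.

564 Hz or 580 Hz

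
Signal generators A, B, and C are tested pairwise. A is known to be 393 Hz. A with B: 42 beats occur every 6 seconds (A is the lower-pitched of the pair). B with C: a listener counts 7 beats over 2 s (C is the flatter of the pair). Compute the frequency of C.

A–B: Beat frequency = 42/6 = 7 Hz.
B is above A, so f_B = 393 + 7 = 400 Hz.
B–C: Beat frequency = 7/2 = 3.5 Hz.
C is below B, so f_C = 400 − 3.5 = 396.5 Hz.

396.5 Hz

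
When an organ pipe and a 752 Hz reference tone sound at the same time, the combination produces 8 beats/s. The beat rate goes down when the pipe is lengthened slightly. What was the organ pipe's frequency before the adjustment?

760 Hz

|f − 752| = 8, so the organ pipe was at either 744 Hz or 760 Hz.
A longer pipe has a lower fundamental; the adjustment lowers the organ pipe's frequency.
The beat rate fell, so the adjustment moved the organ pipe toward 752 Hz — it must have started above the reference.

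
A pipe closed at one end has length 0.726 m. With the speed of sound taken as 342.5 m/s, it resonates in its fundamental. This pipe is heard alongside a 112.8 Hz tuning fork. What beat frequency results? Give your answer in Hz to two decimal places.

5.14 Hz

Closed pipe (odd harmonics): f_n = n·v/(4L) = 1·342.5/(4·0.726) = 117.9408 Hz.
f_beat = |117.9408 − 112.8| = 5.14 Hz.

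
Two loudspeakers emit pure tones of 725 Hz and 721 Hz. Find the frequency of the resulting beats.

4 Hz

f_beat = |f₁ − f₂|.
|725 − 721| = 4 Hz.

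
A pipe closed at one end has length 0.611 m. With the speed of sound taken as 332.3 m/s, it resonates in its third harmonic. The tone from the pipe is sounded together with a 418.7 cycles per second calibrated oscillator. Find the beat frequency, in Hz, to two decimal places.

10.80 Hz

Closed pipe (odd harmonics): f_n = n·v/(4L) = 3·332.3/(4·0.611) = 407.8969 Hz.
f_beat = |407.8969 − 418.7| = 10.80 Hz.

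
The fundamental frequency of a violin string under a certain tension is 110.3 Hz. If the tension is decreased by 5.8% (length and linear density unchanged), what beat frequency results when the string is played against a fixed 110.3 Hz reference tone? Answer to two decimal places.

3.25 Hz

For a string, f ∝ √T, so the new frequency is 110.3·√0.942 = 107.0535 Hz.
f_beat = |107.0535 − 110.3| = 3.25 Hz.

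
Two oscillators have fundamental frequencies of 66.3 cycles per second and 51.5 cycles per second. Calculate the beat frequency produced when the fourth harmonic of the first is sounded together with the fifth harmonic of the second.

Fourth harmonic of the first: 4·66.3 = 265.2 Hz.
Fifth harmonic of the second: 5·51.5 = 257.5 Hz.
f_beat = |265.2 − 257.5| = 7.7 Hz.

7.7 Hz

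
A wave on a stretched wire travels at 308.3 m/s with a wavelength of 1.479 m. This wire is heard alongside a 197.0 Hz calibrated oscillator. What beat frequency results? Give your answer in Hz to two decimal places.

Source frequency f = v/λ = 308.3/1.479 = 208.4517 Hz.
f_beat = |208.4517 − 197.0| = 11.45 Hz.

11.45 Hz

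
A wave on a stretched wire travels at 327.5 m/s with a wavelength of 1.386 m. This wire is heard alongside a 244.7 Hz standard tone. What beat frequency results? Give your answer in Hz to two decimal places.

Source frequency f = v/λ = 327.5/1.386 = 236.2915 Hz.
f_beat = |236.2915 − 244.7| = 8.41 Hz.

8.41 Hz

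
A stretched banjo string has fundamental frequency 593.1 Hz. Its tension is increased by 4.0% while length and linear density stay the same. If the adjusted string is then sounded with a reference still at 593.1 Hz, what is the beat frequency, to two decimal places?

11.75 Hz

For a string, f ∝ √T, so the new frequency is 593.1·√1.040 = 604.8457 Hz.
f_beat = |604.8457 − 593.1| = 11.75 Hz.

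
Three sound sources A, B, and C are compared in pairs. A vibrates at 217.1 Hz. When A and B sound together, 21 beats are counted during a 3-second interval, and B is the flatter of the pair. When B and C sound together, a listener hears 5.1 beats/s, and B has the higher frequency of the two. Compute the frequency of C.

A–B: Beat frequency = 21/3 = 7 Hz.
B is below A, so f_B = 217.1 − 7 = 210.1 Hz.
C is below B, so f_C = 210.1 − 5.1 = 205 Hz.

205 Hz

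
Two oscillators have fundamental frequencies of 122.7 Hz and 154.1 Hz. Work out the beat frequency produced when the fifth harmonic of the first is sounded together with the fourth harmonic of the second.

2.9 Hz

Fifth harmonic of the first: 5·122.7 = 613.5 Hz.
Fourth harmonic of the second: 4·154.1 = 616.4 Hz.
f_beat = |613.5 − 616.4| = 2.9 Hz.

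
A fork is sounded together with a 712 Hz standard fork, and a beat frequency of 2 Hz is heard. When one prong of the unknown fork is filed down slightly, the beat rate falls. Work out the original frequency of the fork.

|f − 712| = 2, so the fork was at either 710 Hz or 714 Hz.
Filing a prong removes mass and raises the fork's frequency; the adjustment raises the fork's frequency.
The beat rate fell, so the adjustment moved the fork toward 712 Hz — it must have started below the reference.

710 Hz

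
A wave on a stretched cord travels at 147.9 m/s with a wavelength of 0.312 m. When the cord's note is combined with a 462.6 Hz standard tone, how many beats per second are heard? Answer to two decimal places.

Source frequency f = v/λ = 147.9/0.312 = 474.0385 Hz.
f_beat = |474.0385 − 462.6| = 11.44 Hz.

11.44 Hz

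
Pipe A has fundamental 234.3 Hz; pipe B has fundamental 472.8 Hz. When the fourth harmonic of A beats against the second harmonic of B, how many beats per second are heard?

Fourth harmonic of the first: 4·234.3 = 937.2 Hz.
Second harmonic of the second: 2·472.8 = 945.6 Hz.
f_beat = |937.2 − 945.6| = 8.4 Hz.

8.4 Hz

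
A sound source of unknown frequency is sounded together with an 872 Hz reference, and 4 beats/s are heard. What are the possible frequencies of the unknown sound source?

868 Hz or 876 Hz

|f − 872| = 4, so f = 872 ± 4.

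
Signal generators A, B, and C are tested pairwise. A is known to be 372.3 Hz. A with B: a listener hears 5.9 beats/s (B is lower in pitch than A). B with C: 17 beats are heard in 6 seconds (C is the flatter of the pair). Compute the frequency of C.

363.5667 Hz

B is below A, so f_B = 372.3 − 5.9 = 366.4 Hz.
B–C: Beat frequency = 17/6 = 2.8333 Hz.
C is below B, so f_C = 366.4 − 2.8333 = 363.5667 Hz.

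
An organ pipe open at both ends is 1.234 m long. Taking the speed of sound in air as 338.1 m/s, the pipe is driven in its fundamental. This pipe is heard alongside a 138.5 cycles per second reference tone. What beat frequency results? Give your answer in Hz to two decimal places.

1.51 Hz

Open pipe: f_n = n·v/(2L) = 1·338.1/(2·1.234) = 136.9935 Hz.
f_beat = |136.9935 − 138.5| = 1.51 Hz.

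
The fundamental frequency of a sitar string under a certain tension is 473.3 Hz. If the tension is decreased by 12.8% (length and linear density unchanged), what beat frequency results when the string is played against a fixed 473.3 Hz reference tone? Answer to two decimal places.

31.33 Hz

For a string, f ∝ √T, so the new frequency is 473.3·√0.872 = 441.9720 Hz.
f_beat = |441.9720 − 473.3| = 31.33 Hz.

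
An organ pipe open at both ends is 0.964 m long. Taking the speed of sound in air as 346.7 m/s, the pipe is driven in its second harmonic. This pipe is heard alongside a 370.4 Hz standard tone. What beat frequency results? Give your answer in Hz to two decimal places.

10.75 Hz

Open pipe: f_n = n·v/(2L) = 2·346.7/(2·0.964) = 359.6473 Hz.
f_beat = |359.6473 − 370.4| = 10.75 Hz.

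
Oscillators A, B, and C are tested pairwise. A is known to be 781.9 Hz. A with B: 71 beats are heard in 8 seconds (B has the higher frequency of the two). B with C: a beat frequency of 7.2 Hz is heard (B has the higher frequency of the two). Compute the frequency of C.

A–B: Beat frequency = 71/8 = 8.875 Hz.
B is above A, so f_B = 781.9 + 8.875 = 790.775 Hz.
C is below B, so f_C = 790.775 − 7.2 = 783.575 Hz.

783.575 Hz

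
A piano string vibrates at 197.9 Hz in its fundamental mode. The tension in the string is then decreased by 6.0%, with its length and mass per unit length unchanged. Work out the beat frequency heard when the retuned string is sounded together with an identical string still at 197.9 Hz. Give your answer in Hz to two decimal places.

6.03 Hz

For a string, f ∝ √T, so the new frequency is 197.9·√0.940 = 191.8712 Hz.
f_beat = |191.8712 − 197.9| = 6.03 Hz.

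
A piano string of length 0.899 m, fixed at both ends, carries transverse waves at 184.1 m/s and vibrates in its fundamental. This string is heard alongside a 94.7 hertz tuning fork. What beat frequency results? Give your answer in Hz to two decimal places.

For a string fixed at both ends, f_n = n·v/(2L) = 1·184.1/(2·0.899) = 102.3915 Hz.
f_beat = |102.3915 − 94.7| = 7.69 Hz.

7.69 Hz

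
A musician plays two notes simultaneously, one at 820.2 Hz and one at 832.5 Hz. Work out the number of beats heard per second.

f_beat = |f₁ − f₂|.
|820.2 − 832.5| = 12.3 Hz.

12.3 Hz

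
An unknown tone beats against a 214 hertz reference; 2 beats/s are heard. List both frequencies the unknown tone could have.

212 Hz or 216 Hz

|f − 214| = 2, so f = 214 ± 2.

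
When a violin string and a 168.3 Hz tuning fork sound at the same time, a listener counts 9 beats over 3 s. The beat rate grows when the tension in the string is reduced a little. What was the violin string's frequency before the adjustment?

Beat frequency = 9/3 = 3 Hz.
|f − 168.3| = 3, so the violin string was at either 165.3 Hz or 171.3 Hz.
Lower tension means lower frequency; the adjustment lowers the violin string's frequency.
The beat rate rose, so the adjustment moved the violin string further from 168.3 Hz — it was already below the reference.

165.3 Hz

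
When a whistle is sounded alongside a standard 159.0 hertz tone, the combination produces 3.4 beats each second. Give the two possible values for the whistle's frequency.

155.6 Hz or 162.4 Hz

|f − 159.0| = 3.4, so f = 159.0 ± 3.4.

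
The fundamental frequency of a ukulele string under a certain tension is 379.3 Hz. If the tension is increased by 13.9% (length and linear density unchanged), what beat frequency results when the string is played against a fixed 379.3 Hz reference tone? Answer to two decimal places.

25.50 Hz

For a string, f ∝ √T, so the new frequency is 379.3·√1.139 = 404.8039 Hz.
f_beat = |404.8039 − 379.3| = 25.50 Hz.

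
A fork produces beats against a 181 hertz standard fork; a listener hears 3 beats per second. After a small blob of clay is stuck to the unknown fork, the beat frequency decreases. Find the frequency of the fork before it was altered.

|f − 181| = 3, so the fork was at either 178 Hz or 184 Hz.
Adding mass to a fork lowers its frequency; the adjustment lowers the fork's frequency.
The beat rate fell, so the adjustment moved the fork toward 181 Hz — it must have started above the reference.

184 Hz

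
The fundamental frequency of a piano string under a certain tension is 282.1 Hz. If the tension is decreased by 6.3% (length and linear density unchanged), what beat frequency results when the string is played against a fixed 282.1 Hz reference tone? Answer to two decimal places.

For a string, f ∝ √T, so the new frequency is 282.1·√0.937 = 273.0693 Hz.
f_beat = |273.0693 − 282.1| = 9.03 Hz.

9.03 Hz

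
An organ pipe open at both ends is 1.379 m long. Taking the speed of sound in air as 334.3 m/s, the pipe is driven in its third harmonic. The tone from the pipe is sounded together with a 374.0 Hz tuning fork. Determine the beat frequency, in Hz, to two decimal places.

Open pipe: f_n = n·v/(2L) = 3·334.3/(2·1.379) = 363.6331 Hz.
f_beat = |363.6331 − 374.0| = 10.37 Hz.

10.37 Hz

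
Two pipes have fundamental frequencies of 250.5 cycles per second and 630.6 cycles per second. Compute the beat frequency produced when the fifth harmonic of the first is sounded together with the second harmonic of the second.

Fifth harmonic of the first: 5·250.5 = 1252.5 Hz.
Second harmonic of the second: 2·630.6 = 1261.2 Hz.
f_beat = |1252.5 − 1261.2| = 8.7 Hz.

8.7 Hz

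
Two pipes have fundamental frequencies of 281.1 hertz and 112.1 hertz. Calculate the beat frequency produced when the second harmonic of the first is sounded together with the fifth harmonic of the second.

1.7 Hz

Second harmonic of the first: 2·281.1 = 562.2 Hz.
Fifth harmonic of the second: 5·112.1 = 560.5 Hz.
f_beat = |562.2 − 560.5| = 1.7 Hz.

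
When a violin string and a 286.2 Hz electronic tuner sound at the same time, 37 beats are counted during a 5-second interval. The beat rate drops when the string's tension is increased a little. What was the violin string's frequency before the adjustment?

278.8 Hz

Beat frequency = 37/5 = 7.4 Hz.
|f − 286.2| = 7.4, so the violin string was at either 278.8 Hz or 293.6 Hz.
Higher tension means higher frequency; the adjustment raises the violin string's frequency.
The beat rate fell, so the adjustment moved the violin string toward 286.2 Hz — it must have started below the reference.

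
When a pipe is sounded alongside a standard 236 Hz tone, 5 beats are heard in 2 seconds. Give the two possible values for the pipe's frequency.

233.5 Hz or 238.5 Hz

Beat frequency = 5/2 = 2.5 Hz.
|f − 236| = 2.5, so f = 236 ± 2.5.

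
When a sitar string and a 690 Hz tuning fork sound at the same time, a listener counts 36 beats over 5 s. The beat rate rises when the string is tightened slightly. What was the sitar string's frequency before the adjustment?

697.2 Hz

Beat frequency = 36/5 = 7.2 Hz.
|f − 690| = 7.2, so the sitar string was at either 682.8 Hz or 697.2 Hz.
Increasing tension raises a string's frequency; the adjustment raises the sitar string's frequency.
The beat rate rose, so the adjustment moved the sitar string further from 690 Hz — it was already above the reference.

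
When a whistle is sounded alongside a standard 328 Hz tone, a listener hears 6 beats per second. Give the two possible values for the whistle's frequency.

322 Hz or 334 Hz

|f − 328| = 6, so f = 328 ± 6.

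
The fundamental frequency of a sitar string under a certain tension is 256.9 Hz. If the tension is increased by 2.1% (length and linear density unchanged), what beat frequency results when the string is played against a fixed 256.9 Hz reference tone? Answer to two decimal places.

2.68 Hz

For a string, f ∝ √T, so the new frequency is 256.9·√1.021 = 259.5834 Hz.
f_beat = |259.5834 − 256.9| = 2.68 Hz.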